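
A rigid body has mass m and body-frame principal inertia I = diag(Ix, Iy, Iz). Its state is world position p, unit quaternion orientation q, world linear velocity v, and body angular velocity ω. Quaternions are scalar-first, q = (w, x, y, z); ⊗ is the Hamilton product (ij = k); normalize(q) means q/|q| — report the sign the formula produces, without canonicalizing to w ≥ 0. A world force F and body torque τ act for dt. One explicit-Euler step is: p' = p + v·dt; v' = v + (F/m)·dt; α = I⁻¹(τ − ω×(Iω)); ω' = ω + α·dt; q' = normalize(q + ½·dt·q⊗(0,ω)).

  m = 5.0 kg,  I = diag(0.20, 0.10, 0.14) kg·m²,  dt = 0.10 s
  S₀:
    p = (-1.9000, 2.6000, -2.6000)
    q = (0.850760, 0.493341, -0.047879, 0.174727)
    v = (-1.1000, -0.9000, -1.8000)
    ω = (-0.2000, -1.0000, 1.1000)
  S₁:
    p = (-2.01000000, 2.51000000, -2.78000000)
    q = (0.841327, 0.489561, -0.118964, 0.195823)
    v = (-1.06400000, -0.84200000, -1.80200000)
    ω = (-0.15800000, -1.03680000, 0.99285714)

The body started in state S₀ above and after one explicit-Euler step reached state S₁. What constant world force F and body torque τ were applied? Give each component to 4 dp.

F = (1.8000, 2.9000, -0.1000)
τ = (0.0400, -0.0500, -0.1700)

velocity change Δv = (0.03600000, 0.05800000, -0.00200000)
applied force F = (1.8000, 2.9000, -0.1000)
ω₁ − ω₀ = (0.04200000, -0.03680000, -0.10714286)
ω₀×(Iω₀) = (-0.0440, -0.0132, -0.0200)
applied torque τ = (0.0400, -0.0500, -0.1700)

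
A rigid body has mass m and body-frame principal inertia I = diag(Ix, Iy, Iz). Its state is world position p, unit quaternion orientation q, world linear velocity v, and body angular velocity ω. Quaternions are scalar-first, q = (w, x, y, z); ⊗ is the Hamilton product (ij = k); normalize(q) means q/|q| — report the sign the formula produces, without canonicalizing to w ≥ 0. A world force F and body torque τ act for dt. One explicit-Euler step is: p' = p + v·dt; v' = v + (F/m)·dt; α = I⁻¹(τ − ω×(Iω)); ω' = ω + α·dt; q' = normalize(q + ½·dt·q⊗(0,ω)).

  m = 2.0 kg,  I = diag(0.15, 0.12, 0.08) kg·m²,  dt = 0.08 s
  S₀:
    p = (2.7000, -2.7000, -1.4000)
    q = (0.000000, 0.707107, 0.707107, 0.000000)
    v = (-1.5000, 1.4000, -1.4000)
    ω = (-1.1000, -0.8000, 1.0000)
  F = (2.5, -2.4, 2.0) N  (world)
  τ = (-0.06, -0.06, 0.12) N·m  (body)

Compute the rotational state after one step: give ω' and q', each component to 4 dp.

ω' = (-1.1491, -0.7887, 1.1464)
q' = (0.0536, 0.7337, 0.6773, 0.0085)

gyro term ω×Iω = (0.0320, -0.0770, -0.0264)
α = I⁻¹(τ − ω×Iω) = (-0.6133, 0.1417, 1.8300)
new body rate ω' = (-1.1491, -0.7887, 1.1464)
2q̇ = q⊗(0,ω) = (1.3435033, 0.7071070, -0.7071070, 0.2121321)
q' = normalize(q + ½dt·q⊗(0,ω)) = (0.0536, 0.7337, 0.6773, 0.0085)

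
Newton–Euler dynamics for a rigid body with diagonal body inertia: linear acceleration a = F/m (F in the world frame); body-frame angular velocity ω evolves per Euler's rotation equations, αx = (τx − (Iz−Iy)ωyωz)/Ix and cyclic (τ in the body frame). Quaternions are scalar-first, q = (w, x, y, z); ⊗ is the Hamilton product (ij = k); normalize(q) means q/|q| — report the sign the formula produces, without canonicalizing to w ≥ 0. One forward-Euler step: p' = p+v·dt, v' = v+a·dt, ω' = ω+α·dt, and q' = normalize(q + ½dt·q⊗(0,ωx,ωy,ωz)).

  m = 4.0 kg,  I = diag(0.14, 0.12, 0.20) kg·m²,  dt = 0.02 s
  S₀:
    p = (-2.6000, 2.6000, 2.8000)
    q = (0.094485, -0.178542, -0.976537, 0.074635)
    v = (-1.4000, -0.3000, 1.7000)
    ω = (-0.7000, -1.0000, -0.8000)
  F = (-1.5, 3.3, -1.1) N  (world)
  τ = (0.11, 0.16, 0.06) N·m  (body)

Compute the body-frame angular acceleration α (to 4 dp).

α = (0.3286, 1.6133, 0.3700)

precession coupling ω×(Iω) = (0.0640, -0.0336, -0.0140)
angular accel α = (0.3286, 1.6133, 0.3700)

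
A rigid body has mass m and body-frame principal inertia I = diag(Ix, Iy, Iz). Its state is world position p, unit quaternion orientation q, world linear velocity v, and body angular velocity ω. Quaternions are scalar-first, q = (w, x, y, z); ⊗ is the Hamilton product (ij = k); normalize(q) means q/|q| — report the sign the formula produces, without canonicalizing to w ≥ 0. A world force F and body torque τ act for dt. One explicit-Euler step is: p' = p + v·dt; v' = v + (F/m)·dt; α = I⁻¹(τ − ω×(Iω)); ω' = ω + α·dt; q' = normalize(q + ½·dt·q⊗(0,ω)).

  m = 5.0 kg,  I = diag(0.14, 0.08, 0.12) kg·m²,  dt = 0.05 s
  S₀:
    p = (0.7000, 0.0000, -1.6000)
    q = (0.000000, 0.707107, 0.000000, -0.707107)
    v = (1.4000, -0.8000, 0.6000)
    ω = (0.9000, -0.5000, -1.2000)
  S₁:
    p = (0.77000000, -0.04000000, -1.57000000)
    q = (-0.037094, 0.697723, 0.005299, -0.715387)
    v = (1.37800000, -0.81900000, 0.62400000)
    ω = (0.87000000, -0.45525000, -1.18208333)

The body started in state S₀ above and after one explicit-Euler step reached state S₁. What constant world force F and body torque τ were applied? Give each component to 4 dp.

F = (-2.2000, -1.9000, 2.4000)
τ = (-0.0600, 0.0500, 0.0700)

velocity change Δv = (-0.02200000, -0.01900000, 0.02400000)
m·(v₁−v₀)/dt = (-2.2000, -1.9000, 2.4000)
Δω = ω₁−ω₀ = (-0.03000000, 0.04475000, 0.01791667)
ω₀×(Iω₀) = (0.0240, -0.0216, 0.0270)
applied torque τ = (-0.0600, 0.0500, 0.0700)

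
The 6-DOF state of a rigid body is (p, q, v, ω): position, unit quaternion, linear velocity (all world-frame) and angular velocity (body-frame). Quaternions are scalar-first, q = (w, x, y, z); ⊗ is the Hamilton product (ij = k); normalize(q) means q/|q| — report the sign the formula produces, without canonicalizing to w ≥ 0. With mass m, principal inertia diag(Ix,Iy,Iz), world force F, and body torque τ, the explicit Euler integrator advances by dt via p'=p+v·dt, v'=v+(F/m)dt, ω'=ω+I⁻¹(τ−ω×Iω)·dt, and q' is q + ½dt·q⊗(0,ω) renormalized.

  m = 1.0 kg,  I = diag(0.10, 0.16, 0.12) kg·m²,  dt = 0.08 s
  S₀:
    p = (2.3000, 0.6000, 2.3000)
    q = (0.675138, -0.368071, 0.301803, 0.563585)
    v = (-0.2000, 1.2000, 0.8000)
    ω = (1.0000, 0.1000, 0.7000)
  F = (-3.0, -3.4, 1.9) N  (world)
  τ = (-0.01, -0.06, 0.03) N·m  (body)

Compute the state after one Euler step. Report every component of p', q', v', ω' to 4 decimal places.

(τ − ω×Iω)/I = (-0.0720, -0.2875, 0.2000)
ω' = ω + α·dt = (0.9942, 0.0770, 0.7160)
Hamilton product q⊗(0,ω) = (-0.0566188, 0.8300416, 0.8887485, 0.1339865)
q + ½dt·q⊗(0,ω), renormalized = (0.6721, -0.3345, 0.3369, 0.5683)
a = F/m = (-3.0000, -3.4000, 1.9000)
p + v·dt = (2.2840, 0.6960, 2.3640)
v' = v + a·dt = (-0.4400, 0.9280, 0.9520)

p' = (2.2840, 0.6960, 2.3640)
q' = (0.6721, -0.3345, 0.3369, 0.5683)
v' = (-0.4400, 0.9280, 0.9520)
ω' = (0.9942, 0.0770, 0.7160)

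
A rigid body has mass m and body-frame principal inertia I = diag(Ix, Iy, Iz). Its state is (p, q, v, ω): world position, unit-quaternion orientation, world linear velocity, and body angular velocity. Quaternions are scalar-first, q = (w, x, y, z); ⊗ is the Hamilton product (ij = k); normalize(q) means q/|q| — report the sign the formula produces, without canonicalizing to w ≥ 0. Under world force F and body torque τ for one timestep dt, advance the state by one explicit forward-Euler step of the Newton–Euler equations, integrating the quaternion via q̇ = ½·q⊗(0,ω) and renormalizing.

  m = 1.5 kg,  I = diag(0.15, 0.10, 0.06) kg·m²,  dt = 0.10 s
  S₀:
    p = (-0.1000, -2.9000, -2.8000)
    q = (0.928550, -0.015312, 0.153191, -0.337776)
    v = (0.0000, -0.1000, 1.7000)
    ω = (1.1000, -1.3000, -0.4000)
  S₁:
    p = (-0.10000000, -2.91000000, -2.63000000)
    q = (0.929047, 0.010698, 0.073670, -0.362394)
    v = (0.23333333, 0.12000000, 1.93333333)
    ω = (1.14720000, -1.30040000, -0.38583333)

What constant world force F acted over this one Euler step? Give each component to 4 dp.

F = (3.5000, 3.3000, 3.5000)

Δv = v₁−v₀ = (0.23333333, 0.22000000, 0.23333333)
F = m·Δv/dt = (3.5000, 3.3000, 3.5000)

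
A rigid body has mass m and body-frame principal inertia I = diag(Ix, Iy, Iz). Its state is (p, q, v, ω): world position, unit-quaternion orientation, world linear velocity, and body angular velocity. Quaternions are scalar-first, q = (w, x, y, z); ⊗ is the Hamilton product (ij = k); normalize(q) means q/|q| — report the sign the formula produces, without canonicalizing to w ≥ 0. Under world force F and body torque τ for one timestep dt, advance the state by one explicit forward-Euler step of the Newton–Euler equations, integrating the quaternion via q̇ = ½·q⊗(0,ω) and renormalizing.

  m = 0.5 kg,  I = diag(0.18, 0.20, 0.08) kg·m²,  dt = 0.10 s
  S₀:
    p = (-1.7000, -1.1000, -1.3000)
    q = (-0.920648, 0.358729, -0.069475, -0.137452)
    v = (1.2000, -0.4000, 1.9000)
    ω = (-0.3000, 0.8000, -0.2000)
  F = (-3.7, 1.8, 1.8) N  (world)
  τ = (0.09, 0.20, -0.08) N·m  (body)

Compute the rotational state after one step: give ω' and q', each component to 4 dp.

angular accel α = (0.3933, 0.9700, -0.9400)
ω' = ω + α·dt = (-0.2607, 0.8970, -0.2940)
q⊗(0,ω) = (0.1357083, 0.4000510, -0.6235370, 0.4502703)
updated quaternion q' = (-0.9130, 0.3784, -0.1006, -0.1148)

ω' = (-0.2607, 0.8970, -0.2940)
q' = (-0.9130, 0.3784, -0.1006, -0.1148)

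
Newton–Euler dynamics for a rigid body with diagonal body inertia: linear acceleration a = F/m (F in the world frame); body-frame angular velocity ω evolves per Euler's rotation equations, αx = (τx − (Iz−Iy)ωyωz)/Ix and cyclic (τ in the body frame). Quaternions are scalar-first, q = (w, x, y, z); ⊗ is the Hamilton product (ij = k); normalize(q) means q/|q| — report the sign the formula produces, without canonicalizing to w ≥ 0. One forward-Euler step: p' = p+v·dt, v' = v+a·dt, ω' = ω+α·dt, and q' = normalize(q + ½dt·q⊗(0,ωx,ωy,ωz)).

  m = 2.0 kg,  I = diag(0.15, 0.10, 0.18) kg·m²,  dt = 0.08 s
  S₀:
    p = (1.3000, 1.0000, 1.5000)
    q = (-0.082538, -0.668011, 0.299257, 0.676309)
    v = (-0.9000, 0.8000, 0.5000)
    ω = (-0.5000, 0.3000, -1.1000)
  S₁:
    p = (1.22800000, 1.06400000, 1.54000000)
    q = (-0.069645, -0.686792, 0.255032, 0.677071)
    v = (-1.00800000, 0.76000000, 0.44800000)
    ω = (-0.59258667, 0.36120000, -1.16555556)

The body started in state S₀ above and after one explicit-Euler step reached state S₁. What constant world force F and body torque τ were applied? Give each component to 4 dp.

Δv = v₁−v₀ = (-0.10800000, -0.04000000, -0.05200000)
F = m·Δv/dt = (-2.7000, -1.0000, -1.3000)
ω₁ − ω₀ = (-0.09258667, 0.06120000, -0.06555556)
ω₀×(Iω₀) = (-0.0264, -0.0165, 0.0075)
applied torque τ = (-0.2000, 0.0600, -0.1400)

F = (-2.7000, -1.0000, -1.3000)
τ = (-0.2000, 0.0600, -0.1400)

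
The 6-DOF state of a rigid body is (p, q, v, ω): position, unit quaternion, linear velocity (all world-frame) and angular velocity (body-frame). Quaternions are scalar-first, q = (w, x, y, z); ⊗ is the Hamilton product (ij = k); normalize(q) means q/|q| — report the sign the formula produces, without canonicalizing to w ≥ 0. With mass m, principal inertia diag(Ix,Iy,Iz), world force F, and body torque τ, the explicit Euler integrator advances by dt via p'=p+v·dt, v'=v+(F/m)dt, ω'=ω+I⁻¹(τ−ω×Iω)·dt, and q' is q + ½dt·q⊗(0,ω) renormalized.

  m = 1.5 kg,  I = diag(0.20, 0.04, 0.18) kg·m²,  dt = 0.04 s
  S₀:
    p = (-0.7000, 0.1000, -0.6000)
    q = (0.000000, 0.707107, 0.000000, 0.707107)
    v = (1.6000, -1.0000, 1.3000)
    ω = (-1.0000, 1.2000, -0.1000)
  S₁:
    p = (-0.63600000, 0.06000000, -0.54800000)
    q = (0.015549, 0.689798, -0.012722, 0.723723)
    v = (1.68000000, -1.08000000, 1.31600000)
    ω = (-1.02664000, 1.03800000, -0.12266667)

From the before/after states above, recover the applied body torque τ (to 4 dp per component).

τ = (-0.1500, -0.1600, 0.0900)

ω₁ − ω₀ = (-0.02664000, -0.16200000, -0.02266667)
precession coupling = (-0.0168, 0.0020, 0.1920)
I·α + gyro = (-0.1500, -0.1600, 0.0900)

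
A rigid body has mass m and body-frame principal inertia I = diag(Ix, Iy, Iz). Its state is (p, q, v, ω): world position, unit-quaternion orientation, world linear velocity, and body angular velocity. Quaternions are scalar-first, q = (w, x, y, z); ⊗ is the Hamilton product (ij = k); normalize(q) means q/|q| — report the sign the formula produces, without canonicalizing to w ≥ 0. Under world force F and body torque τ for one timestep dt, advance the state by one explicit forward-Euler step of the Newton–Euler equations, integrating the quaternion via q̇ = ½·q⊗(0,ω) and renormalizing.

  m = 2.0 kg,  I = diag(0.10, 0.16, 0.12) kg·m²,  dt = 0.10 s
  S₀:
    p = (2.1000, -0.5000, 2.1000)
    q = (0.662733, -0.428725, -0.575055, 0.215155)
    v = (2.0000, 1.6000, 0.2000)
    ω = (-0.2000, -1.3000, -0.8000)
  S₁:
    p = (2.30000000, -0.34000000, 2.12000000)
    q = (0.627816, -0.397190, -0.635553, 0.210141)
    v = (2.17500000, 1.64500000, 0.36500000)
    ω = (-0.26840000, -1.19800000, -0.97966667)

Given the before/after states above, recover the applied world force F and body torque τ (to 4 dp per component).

F = (3.5000, 0.9000, 3.3000)
τ = (-0.1100, 0.1600, -0.2000)

Δω = ω₁−ω₀ = (-0.06840000, 0.10200000, -0.17966667)
gyro term ω₀×Iω₀ = (-0.0416, -0.0032, 0.0156)
τ = I·(Δω/dt) + ω₀×(Iω₀) = (-0.1100, 0.1600, -0.2000)
Δv = v₁−v₀ = (0.17500000, 0.04500000, 0.16500000)
F = m·Δv/dt = (3.5000, 0.9000, 3.3000)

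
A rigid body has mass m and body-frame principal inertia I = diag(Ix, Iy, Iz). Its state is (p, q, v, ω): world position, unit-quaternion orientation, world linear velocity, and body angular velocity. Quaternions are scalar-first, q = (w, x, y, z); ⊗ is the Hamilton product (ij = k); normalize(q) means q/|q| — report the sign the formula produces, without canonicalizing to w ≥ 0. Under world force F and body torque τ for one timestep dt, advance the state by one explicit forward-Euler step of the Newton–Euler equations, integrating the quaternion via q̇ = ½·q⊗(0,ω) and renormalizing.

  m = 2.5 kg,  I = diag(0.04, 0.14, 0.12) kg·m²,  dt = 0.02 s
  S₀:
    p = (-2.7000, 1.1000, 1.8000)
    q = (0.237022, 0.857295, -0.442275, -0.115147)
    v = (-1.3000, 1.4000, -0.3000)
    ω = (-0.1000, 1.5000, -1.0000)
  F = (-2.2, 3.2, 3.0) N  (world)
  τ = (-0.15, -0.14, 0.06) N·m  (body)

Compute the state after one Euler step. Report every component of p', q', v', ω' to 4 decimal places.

p' = (-2.7260, 1.1280, 1.7940)
q' = (0.2433, 0.8631, -0.4300, -0.1051)
v' = (-1.3176, 1.4256, -0.2760)
ω' = (-0.1900, 1.4811, -0.9875)

ω×(Iω) gyroscopic = (0.0300, -0.0080, -0.0150)
α = I⁻¹(τ − ω×Iω) = (-4.5000, -0.9429, 0.6250)
ω' = ω + α·dt = (-0.1900, 1.4811, -0.9875)
q⊗(0,ω) = (0.6339950, 0.5912933, 1.2243427, 1.0046930)
updated quaternion q' = (0.2433, 0.8631, -0.4300, -0.1051)
new position p' = (-2.7260, 1.1280, 1.7940)
v + (F/m)dt = (-1.3176, 1.4256, -0.2760)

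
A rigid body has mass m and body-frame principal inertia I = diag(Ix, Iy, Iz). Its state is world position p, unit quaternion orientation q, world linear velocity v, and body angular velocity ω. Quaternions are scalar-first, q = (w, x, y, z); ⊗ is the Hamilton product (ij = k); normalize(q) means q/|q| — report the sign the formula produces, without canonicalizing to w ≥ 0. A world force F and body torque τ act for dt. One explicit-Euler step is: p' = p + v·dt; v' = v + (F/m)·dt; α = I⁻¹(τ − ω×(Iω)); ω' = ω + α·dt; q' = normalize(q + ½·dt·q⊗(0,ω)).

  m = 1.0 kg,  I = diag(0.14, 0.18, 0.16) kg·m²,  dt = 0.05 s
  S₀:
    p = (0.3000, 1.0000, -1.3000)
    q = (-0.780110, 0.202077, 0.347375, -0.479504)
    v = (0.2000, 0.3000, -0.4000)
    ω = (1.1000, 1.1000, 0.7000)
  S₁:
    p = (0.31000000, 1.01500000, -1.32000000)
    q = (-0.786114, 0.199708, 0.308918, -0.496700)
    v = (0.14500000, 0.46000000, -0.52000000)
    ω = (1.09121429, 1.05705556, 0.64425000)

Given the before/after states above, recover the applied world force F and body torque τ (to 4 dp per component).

Δω = ω₁−ω₀ = (-0.00878571, -0.04294444, -0.05575000)
applied torque τ = (-0.0400, -0.1700, -0.1300)
velocity change Δv = (-0.05500000, 0.16000000, -0.12000000)
m·(v₁−v₀)/dt = (-1.1000, 3.2000, -2.4000)

F = (-1.1000, 3.2000, -2.4000)
τ = (-0.0400, -0.1700, -0.1300)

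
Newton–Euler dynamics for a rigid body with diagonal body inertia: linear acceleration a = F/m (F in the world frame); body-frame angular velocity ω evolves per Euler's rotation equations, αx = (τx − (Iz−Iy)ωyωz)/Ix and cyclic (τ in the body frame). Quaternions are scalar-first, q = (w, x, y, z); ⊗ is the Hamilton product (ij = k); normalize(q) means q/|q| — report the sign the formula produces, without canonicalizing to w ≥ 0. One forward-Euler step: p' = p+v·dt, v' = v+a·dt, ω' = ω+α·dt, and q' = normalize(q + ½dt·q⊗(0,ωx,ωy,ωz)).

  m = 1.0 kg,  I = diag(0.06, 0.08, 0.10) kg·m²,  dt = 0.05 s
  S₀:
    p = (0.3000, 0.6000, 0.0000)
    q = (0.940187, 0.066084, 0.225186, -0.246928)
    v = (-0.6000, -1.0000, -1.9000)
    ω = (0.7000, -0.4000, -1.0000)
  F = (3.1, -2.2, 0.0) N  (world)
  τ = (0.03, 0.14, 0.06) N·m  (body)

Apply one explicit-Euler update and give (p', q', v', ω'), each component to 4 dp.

p' = (0.2700, 0.5500, -0.0950)
q' = (0.9346, 0.0744, 0.2130, -0.2749)
v' = (-0.4450, -1.1100, -1.9000)
ω' = (0.7183, -0.3300, -0.9672)

precession coupling ω×(Iω) = (0.0080, 0.0280, -0.0056)
angular accel α = (0.3667, 1.4000, 0.6560)
new body rate ω' = (0.7183, -0.3300, -0.9672)
Hamilton product q⊗(0,ω) = (-0.2031124, 0.3341737, -0.4828404, -1.1242508)
q' = normalize(q + ½dt·q⊗(0,ω)) = (0.9346, 0.0744, 0.2130, -0.2749)
a = F/m = (3.1000, -2.2000, 0.0000)
new position p' = (0.2700, 0.5500, -0.0950)
new velocity v' = (-0.4450, -1.1100, -1.9000)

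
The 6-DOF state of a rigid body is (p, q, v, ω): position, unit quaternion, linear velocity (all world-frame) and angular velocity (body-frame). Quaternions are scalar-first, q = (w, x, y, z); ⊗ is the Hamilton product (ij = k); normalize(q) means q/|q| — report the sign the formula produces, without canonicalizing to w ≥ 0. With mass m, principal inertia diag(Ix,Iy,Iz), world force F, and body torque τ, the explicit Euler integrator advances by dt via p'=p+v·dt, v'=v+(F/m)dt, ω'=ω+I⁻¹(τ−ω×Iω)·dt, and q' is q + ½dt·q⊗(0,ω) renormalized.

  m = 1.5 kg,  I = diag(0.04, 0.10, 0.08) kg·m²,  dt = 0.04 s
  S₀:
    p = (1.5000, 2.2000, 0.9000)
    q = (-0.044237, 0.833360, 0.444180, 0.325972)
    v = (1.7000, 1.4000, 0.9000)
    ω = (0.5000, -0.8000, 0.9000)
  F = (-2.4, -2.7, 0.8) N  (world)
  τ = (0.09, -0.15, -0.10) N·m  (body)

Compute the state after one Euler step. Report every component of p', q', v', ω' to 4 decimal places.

p' = (1.5680, 2.2560, 0.9360)
q' = (-0.0513, 0.8458, 0.4330, 0.3073)
v' = (1.6360, 1.3280, 0.9213)
ω' = (0.5756, -0.8528, 0.8620)

ω×(Iω) gyroscopic = (0.0144, -0.0180, -0.0240)
angular accel α = (1.8900, -1.3200, -0.9500)
new body rate ω' = (0.5756, -0.8528, 0.8620)
Hamilton product q⊗(0,ω) = (-0.3547108, 0.6384211, -0.5516484, -0.9285913)
updated quaternion q' = (-0.0513, 0.8458, 0.4330, 0.3073)
a = (-1.6000, -1.8000, 0.5333)
p' = p + v·dt = (1.5680, 2.2560, 0.9360)
new velocity v' = (1.6360, 1.3280, 0.9213)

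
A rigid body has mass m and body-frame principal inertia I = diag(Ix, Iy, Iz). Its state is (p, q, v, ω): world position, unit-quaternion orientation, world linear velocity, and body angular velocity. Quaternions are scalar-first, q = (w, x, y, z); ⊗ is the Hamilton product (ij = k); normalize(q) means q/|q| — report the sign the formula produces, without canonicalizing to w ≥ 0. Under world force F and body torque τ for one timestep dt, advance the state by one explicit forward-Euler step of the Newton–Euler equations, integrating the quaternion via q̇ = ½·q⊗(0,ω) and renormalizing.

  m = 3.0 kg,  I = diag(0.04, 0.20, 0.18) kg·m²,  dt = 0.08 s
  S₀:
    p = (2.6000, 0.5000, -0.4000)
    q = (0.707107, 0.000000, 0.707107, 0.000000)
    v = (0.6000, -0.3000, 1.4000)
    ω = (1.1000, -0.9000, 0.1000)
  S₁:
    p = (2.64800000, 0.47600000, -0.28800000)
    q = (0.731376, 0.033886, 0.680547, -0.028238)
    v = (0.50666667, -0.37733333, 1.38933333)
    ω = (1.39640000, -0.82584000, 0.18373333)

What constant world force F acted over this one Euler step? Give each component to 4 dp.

velocity change Δv = (-0.09333333, -0.07733333, -0.01066667)
applied force F = (-3.5000, -2.9000, -0.4000)

F = (-3.5000, -2.9000, -0.4000)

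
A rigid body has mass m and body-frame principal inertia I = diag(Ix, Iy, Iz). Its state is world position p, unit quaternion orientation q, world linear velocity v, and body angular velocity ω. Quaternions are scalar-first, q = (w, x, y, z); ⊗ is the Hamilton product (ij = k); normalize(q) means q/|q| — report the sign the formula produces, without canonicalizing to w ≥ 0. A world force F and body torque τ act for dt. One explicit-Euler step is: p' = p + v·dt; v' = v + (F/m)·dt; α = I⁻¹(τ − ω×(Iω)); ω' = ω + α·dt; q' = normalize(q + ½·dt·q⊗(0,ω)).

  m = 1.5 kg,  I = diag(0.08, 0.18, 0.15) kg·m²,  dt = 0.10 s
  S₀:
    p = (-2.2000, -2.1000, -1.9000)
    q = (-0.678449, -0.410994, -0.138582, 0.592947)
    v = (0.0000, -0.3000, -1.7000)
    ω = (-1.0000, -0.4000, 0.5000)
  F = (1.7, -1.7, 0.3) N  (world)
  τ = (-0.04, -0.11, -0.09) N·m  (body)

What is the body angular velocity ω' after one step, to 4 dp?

ω' = (-1.0575, -0.4806, 0.4133)

gyro term ω×Iω = (0.0060, 0.0350, 0.0400)
α = I⁻¹(τ − ω×Iω) = (-0.5750, -0.8056, -0.8667)
ω' = ω + α·dt = (-1.0575, -0.4806, 0.4133)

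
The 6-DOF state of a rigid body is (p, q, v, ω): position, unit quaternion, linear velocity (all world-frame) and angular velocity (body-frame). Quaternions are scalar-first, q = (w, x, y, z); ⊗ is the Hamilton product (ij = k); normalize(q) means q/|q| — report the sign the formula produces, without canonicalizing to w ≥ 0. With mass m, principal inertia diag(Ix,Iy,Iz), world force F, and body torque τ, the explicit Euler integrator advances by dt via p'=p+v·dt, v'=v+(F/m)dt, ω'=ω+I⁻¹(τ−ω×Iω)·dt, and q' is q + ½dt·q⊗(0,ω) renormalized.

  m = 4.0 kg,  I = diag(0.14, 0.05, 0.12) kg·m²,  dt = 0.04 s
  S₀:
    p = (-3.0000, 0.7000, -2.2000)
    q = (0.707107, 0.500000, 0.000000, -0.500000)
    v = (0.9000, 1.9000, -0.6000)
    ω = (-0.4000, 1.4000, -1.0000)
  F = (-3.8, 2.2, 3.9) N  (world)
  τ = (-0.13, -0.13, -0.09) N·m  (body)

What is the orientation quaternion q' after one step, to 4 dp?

q⊗(0,ω) = (-0.3000000, 0.4171572, 1.6899498, -0.0071070)
q + ½dt·q⊗(0,ω), renormalized = (0.7007, 0.5080, 0.0338, -0.4998)

q' = (0.7007, 0.5080, 0.0338, -0.4998)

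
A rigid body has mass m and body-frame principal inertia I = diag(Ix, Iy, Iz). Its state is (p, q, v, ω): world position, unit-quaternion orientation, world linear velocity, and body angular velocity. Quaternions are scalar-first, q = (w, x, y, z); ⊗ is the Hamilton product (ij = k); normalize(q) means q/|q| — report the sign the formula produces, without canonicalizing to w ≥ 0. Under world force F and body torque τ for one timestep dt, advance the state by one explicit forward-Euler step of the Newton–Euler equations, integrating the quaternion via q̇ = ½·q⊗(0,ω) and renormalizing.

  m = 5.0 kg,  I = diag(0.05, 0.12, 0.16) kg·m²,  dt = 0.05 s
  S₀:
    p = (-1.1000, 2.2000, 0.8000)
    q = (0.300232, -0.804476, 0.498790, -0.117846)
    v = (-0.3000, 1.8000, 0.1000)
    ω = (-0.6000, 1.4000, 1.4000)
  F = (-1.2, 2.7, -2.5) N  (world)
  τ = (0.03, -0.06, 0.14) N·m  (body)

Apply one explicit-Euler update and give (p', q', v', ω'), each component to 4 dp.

p' = (-1.1150, 2.2900, 0.8050)
q' = (0.2745, -0.7863, 0.5385, -0.1278)
v' = (-0.3120, 1.8270, 0.0750)
ω' = (-0.6484, 1.3365, 1.4621)

ω×(Iω) gyroscopic = (0.0784, 0.0924, -0.0588)
angular accel α = (-0.9680, -1.2700, 1.2425)
ω' = ω + α·dt = (-0.6484, 1.3365, 1.4621)
q⊗(0,ω) = (-1.0160072, 0.6831512, 1.6172988, -0.4066676)
q' = normalize(q + ½dt·q⊗(0,ω)) = (0.2745, -0.7863, 0.5385, -0.1278)
a = (-0.2400, 0.5400, -0.5000)
p + v·dt = (-1.1150, 2.2900, 0.8050)
v + (F/m)dt = (-0.3120, 1.8270, 0.0750)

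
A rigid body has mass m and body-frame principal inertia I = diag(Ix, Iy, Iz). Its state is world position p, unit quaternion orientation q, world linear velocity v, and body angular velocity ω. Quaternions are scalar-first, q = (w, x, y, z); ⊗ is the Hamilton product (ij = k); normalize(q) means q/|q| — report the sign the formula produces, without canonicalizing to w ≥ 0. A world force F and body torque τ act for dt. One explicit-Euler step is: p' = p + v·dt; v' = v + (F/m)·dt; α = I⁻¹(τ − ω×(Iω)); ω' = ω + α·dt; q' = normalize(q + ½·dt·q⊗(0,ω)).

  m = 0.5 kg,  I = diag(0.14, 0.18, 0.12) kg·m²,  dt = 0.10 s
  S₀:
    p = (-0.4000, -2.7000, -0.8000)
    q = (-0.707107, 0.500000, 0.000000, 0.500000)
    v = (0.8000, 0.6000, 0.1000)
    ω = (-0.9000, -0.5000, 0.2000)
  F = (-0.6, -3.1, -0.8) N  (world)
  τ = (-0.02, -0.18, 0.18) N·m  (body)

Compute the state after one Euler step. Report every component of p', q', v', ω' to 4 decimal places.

(τ − ω×Iω)/I = (-0.1857, -0.9800, 1.3500)
new body rate ω' = (-0.9186, -0.5980, 0.3350)
2q̇ = q⊗(0,ω) = (0.3500000, 0.8863963, -0.1964465, -0.3914214)
q' = normalize(q + ½dt·q⊗(0,ω)) = (-0.6887, 0.5436, -0.0098, 0.4798)
p' = p + v·dt = (-0.3200, -2.6400, -0.7900)
new velocity v' = (0.6800, -0.0200, -0.0600)

p' = (-0.3200, -2.6400, -0.7900)
q' = (-0.6887, 0.5436, -0.0098, 0.4798)
v' = (0.6800, -0.0200, -0.0600)
ω' = (-0.9186, -0.5980, 0.3350)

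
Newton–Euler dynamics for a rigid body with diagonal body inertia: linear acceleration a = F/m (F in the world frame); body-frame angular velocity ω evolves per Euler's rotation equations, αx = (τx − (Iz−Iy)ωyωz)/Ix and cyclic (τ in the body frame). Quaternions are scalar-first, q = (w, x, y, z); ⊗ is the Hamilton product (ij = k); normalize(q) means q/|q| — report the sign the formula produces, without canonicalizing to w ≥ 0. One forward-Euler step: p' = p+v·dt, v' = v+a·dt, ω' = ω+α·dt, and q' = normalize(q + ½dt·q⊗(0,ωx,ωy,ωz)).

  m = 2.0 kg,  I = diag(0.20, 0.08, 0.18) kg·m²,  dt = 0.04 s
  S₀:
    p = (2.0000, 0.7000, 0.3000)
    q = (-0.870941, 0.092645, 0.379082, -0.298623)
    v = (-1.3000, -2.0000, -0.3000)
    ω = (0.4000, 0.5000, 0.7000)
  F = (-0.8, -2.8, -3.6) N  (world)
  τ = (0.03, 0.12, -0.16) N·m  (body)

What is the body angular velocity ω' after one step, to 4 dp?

ω×(Iω) gyroscopic = (0.0350, 0.0056, -0.0240)
angular accel α = (-0.0250, 1.4300, -0.7556)
new body rate ω' = (0.3990, 0.5572, 0.6698)

ω' = (0.3990, 0.5572, 0.6698)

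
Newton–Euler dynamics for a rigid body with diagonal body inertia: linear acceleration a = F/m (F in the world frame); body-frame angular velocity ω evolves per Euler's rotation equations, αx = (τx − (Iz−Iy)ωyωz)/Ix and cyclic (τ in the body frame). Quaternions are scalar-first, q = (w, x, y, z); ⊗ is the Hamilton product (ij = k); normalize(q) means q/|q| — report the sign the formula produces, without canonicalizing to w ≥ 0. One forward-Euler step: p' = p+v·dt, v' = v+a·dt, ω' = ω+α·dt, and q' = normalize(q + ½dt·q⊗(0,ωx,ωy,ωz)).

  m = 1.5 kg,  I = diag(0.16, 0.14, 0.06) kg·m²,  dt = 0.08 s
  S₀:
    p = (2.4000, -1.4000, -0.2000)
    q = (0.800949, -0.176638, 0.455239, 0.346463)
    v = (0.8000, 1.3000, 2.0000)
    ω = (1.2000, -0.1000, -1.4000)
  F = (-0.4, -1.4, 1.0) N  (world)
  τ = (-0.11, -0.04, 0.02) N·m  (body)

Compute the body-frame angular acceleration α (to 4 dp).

precession coupling ω×(Iω) = (-0.0112, -0.1680, 0.0024)
(τ − ω×Iω)/I = (-0.6175, 0.9143, 0.2933)

α = (-0.6175, 0.9143, 0.2933)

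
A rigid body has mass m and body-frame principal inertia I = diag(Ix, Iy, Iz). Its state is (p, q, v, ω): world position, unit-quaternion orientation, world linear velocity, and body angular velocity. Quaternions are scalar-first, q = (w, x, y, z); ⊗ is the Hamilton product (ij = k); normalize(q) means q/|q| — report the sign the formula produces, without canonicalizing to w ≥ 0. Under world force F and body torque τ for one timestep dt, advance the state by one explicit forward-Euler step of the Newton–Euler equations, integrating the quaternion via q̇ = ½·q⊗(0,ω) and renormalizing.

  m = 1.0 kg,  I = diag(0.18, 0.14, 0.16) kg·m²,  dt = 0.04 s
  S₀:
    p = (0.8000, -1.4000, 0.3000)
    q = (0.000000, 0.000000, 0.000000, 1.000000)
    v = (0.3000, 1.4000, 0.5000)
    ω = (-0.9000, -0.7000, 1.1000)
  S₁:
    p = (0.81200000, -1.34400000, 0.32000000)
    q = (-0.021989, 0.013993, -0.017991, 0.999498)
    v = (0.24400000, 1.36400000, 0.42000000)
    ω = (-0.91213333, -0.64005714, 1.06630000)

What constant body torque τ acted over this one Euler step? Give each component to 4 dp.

τ = (-0.0700, 0.1900, -0.1600)

Δω = ω₁−ω₀ = (-0.01213333, 0.05994286, -0.03370000)
precession coupling = (-0.0154, -0.0198, -0.0252)
I·α + gyro = (-0.0700, 0.1900, -0.1600)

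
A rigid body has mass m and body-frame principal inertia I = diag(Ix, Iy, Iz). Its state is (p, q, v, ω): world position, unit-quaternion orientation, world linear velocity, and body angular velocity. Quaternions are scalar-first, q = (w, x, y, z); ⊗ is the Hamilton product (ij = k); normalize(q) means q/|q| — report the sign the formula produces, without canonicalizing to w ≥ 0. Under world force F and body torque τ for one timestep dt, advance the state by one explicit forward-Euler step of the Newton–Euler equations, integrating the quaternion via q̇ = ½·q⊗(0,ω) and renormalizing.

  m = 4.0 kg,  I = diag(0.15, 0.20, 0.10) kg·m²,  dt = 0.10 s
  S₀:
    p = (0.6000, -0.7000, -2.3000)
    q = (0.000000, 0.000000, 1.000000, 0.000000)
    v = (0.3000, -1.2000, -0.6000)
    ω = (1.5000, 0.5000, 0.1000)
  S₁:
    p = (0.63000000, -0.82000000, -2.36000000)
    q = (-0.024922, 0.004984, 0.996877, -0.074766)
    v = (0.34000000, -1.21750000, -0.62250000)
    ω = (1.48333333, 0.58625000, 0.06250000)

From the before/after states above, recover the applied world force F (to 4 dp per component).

F = (1.6000, -0.7000, -0.9000)

v₁ − v₀ = (0.04000000, -0.01750000, -0.02250000)
m·(v₁−v₀)/dt = (1.6000, -0.7000, -0.9000)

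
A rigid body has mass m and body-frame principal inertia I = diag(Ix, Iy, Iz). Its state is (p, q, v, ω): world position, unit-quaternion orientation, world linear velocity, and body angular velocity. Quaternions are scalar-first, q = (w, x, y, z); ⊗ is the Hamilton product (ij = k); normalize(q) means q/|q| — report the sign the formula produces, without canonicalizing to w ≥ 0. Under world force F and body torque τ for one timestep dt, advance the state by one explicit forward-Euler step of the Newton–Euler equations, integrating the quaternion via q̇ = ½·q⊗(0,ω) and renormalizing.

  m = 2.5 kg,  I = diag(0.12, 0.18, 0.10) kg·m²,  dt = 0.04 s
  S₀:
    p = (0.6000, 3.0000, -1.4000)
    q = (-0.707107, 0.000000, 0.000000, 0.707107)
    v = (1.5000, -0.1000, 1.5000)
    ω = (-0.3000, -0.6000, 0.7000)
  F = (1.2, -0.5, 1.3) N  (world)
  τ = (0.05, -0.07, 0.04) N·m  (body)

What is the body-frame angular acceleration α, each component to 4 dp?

precession coupling ω×(Iω) = (0.0336, -0.0042, 0.0108)
(τ − ω×Iω)/I = (0.1367, -0.3656, 0.2920)

α = (0.1367, -0.3656, 0.2920)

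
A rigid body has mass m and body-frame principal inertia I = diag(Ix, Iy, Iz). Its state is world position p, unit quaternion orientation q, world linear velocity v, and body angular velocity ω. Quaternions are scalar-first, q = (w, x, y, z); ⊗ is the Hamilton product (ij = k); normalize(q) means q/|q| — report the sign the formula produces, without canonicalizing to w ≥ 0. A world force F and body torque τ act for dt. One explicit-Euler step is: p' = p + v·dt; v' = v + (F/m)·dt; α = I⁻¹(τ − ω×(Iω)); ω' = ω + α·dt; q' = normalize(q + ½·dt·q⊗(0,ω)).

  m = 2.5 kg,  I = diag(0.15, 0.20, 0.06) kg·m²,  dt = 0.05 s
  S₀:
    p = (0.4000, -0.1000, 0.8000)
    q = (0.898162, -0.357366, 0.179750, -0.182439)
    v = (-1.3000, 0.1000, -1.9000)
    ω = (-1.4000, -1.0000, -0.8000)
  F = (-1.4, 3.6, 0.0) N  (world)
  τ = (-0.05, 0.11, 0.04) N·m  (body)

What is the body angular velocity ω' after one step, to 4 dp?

(τ − ω×Iω)/I = (0.4133, 0.0460, -0.5000)
new body rate ω' = (-1.3793, -0.9977, -0.8250)

ω' = (-1.3793, -0.9977, -0.8250)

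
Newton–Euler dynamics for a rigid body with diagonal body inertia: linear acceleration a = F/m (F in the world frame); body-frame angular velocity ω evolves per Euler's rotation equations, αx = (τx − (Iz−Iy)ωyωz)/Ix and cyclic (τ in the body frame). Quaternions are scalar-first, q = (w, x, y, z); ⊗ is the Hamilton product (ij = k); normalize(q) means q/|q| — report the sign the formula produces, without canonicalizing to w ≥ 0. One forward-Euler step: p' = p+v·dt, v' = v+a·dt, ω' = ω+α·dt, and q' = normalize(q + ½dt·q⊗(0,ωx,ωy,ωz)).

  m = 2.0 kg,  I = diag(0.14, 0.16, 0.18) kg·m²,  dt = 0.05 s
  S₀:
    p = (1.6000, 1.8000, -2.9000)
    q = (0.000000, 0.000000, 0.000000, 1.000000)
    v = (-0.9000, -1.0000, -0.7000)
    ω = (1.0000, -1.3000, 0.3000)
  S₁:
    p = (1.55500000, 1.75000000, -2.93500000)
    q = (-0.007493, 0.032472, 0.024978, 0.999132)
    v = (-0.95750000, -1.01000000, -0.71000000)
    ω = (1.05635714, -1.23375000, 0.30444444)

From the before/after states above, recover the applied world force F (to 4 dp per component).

velocity change Δv = (-0.05750000, -0.01000000, -0.01000000)
F = m·Δv/dt = (-2.3000, -0.4000, -0.4000)

F = (-2.3000, -0.4000, -0.4000)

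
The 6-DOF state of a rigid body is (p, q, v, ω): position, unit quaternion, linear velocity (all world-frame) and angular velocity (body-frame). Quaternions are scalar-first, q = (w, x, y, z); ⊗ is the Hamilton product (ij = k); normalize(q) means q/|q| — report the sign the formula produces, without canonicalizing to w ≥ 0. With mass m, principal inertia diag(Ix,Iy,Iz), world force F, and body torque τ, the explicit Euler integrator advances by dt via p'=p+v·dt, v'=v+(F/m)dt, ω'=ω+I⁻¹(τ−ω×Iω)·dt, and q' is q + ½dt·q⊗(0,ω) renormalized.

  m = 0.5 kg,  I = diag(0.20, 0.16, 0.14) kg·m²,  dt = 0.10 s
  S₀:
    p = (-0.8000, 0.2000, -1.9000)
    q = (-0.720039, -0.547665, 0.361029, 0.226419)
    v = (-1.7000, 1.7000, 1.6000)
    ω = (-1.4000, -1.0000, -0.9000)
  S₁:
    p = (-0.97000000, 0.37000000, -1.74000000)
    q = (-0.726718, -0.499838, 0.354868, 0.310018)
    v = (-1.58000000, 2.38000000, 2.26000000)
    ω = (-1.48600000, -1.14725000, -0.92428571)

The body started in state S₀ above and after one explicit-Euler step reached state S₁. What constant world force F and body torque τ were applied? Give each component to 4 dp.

ω₁ − ω₀ = (-0.08600000, -0.14725000, -0.02428571)
precession coupling = (-0.0180, 0.0756, -0.0560)
τ = I·(Δω/dt) + ω₀×(Iω₀) = (-0.1900, -0.1600, -0.0900)
velocity change Δv = (0.12000000, 0.68000000, 0.66000000)
m·(v₁−v₀)/dt = (0.6000, 3.4000, 3.3000)

F = (0.6000, 3.4000, 3.3000)
τ = (-0.1900, -0.1600, -0.0900)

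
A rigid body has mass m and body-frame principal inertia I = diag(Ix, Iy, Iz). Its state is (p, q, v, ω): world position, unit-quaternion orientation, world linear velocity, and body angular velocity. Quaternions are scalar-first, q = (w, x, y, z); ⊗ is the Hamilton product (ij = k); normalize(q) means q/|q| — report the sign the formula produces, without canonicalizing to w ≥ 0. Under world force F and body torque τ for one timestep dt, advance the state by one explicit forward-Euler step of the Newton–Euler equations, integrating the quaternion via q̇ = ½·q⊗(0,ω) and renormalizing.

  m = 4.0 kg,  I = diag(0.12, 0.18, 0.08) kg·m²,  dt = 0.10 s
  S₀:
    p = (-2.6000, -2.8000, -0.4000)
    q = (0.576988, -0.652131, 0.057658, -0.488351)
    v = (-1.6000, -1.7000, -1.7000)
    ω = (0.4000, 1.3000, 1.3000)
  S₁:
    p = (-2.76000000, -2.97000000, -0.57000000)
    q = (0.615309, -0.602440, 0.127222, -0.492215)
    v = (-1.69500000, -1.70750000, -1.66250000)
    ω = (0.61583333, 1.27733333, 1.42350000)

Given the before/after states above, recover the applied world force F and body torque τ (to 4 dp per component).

ω₁ − ω₀ = (0.21583333, -0.02266667, 0.12350000)
applied torque τ = (0.0900, -0.0200, 0.1300)
Δv = v₁−v₀ = (-0.09500000, -0.00750000, 0.03750000)
F = m·Δv/dt = (-3.8000, -0.3000, 1.5000)

F = (-3.8000, -0.3000, 1.5000)
τ = (0.0900, -0.0200, 0.1300)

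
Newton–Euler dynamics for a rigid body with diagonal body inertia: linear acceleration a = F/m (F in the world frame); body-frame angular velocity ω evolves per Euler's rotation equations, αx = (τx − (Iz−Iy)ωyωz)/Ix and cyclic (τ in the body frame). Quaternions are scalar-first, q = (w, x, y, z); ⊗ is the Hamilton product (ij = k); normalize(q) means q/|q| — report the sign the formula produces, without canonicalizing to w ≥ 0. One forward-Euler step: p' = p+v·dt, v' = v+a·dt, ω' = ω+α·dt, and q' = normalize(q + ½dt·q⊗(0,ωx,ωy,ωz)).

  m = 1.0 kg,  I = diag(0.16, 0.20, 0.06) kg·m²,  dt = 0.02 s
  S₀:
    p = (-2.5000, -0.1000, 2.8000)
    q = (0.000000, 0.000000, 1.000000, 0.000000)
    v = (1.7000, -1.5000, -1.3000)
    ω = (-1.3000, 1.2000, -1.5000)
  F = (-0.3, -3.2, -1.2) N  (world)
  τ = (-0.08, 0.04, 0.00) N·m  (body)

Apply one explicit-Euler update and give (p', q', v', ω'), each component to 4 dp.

ω×(Iω) gyroscopic = (0.2520, 0.1950, -0.0624)
angular accel α = (-2.0750, -0.7750, 1.0400)
new body rate ω' = (-1.3415, 1.1845, -1.4792)
2q̇ = q⊗(0,ω) = (-1.2000000, -1.5000000, 0.0000000, 1.3000000)
q + ½dt·q⊗(0,ω), renormalized = (-0.0120, -0.0150, 0.9997, 0.0130)
a = (-0.3000, -3.2000, -1.2000)
p' = p + v·dt = (-2.4660, -0.1300, 2.7740)
v + (F/m)dt = (1.6940, -1.5640, -1.3240)

p' = (-2.4660, -0.1300, 2.7740)
q' = (-0.0120, -0.0150, 0.9997, 0.0130)
v' = (1.6940, -1.5640, -1.3240)
ω' = (-1.3415, 1.1845, -1.4792)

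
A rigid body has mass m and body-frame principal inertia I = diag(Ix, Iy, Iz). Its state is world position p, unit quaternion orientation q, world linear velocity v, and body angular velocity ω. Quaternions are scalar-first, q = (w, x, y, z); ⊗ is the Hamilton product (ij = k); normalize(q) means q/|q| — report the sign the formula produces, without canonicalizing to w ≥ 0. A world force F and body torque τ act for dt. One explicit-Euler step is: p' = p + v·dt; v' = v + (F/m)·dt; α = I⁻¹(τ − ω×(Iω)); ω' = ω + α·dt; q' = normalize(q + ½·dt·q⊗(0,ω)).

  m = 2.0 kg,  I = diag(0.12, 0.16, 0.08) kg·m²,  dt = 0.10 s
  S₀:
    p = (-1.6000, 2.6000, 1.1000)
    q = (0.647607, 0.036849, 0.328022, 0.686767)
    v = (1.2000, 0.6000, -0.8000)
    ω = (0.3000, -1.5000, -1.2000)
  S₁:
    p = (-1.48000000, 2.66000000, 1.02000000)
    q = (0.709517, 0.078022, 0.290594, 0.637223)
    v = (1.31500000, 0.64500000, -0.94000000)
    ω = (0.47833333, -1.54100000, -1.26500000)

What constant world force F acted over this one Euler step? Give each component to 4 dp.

v₁ − v₀ = (0.11500000, 0.04500000, -0.14000000)
applied force F = (2.3000, 0.9000, -2.8000)

F = (2.3000, 0.9000, -2.8000)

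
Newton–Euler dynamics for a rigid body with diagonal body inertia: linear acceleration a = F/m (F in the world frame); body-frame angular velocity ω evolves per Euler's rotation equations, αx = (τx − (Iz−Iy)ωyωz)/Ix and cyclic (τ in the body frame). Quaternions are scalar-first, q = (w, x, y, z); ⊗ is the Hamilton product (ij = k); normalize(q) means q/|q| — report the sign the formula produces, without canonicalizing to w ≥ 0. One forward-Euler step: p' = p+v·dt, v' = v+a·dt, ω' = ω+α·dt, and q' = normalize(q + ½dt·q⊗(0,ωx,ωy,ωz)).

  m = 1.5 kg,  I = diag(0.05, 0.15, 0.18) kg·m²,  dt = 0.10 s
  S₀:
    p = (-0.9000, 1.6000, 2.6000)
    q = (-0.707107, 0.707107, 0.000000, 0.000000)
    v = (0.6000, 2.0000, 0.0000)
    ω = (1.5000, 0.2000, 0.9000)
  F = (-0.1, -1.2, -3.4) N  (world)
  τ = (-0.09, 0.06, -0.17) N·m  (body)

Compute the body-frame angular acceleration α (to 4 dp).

precession coupling ω×(Iω) = (0.0054, -0.1755, 0.0300)
angular accel α = (-1.9080, 1.5700, -1.1111)

α = (-1.9080, 1.5700, -1.1111)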